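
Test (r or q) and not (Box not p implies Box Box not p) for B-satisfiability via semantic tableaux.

Satisfiable (open branch found)

1. (r or q) and not (Box not p implies Box Box not p), u
2. r or q, u   [and-rule on 1]
3. not (Box not p implies Box Box not p), u   [and-rule on 1]
4. Box not p, u   [neg-implies-rule on 3]
5. not Box Box not p, u   [neg-implies-rule on 3]
6. not p, u   [Box-rule on 4 via uRu]
7. q, u   [or-rule on 2 (branches; this branch)]
8. not Box not p, v   [neg-Box-rule on 5: fresh world v, uRv]
9. not p, v   [Box-rule on 4 via uRv]
10. p, w   [neg-Box-rule on 8: fresh world w, vRw]
Accessibility: uRu, uRv, vRu, vRv, vRw, wRv, wRw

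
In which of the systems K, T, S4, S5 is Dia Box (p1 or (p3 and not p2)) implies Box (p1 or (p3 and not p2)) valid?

S5-tableau for the negation not (Dia Box (p1 or (p3 and not p2)) implies Box (p1 or (p3 and not p2))):
1. not (Dia Box (p1 or (p3 and not p2)) implies Box (p1 or (p3 and not p2))), 0
2. Dia Box (p1 or (p3 and not p2)), 0
3. not Box (p1 or (p3 and not p2)), 0
4. Box (p1 or (p3 and not p2)), 1
5. p1 or (p3 and not p2), 0
6. p1 or (p3 and not p2), 1
7. p3 and not p2, 0
8. p3, 0
9. not p2, 0
10. p3 and not p2, 1
11. p3, 1
12. not p2, 1
13. not (p1 or (p3 and not p2)), 2
14. not p1, 2
15. not (p3 and not p2), 2
16. p1 or (p3 and not p2), 2
17. p2, 2
18. p3 and not p2, 2
19. p3, 2
20. not p2, 2
Accessibility: 0R0, 0R1, 0R2, 1R0, 1R1, 1R2, 2R0, 2R1, 2R2
Branch closes: p2 and not p2 both at 2.
Every branch closes (one shown): valid in S5.
S4-tableau for the negation not (Dia Box (p1 or (p3 and not p2)) implies Box (p1 or (p3 and not p2))):
1. not (Dia Box (p1 or (p3 and not p2)) implies Box (p1 or (p3 and not p2))), 0
2. Dia Box (p1 or (p3 and not p2)), 0
3. not Box (p1 or (p3 and not p2)), 0
4. Box (p1 or (p3 and not p2)), 1
5. p1 or (p3 and not p2), 1
6. p3 and not p2, 1
7. p3, 1
8. not p2, 1
9. not (p1 or (p3 and not p2)), 2
10. not p1, 2
11. not (p3 and not p2), 2
12. p2, 2
Accessibility: 0R0, 0R1, 0R2, 1R1, 2R2
Complete open branch: countermodel on an S4-frame, so not valid in S4, nor in K, T (the same frame is also a K-frame and a T-frame).

S5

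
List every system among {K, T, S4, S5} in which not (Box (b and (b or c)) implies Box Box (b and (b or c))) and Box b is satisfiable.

K, T

T-tableau for the formula:
1. not (Box (b and (b or c)) implies Box Box (b and (b or c))) and Box b, u
2. not (Box (b and (b or c)) implies Box Box (b and (b or c))), u
3. Box b, u
4. Box (b and (b or c)), u
5. not Box Box (b and (b or c)), u
6. b, u
7. b and (b or c), u
8. b or c, u
9. c, u
10. not Box (b and (b or c)), v
11. b, v
12. b and (b or c), v
13. b or c, v
14. c, v
15. not (b and (b or c)), w
16. not (b or c), w
17. not b, w
18. not c, w
Accessibility: uRu, uRv, vRv, vRw, wRw
Complete open branch: satisfiable in T, hence also in K (this T-model is also a K-model).
S4-tableau for the formula:
1. not (Box (b and (b or c)) implies Box Box (b and (b or c))) and Box b, u
2. not (Box (b and (b or c)) implies Box Box (b and (b or c))), u
3. Box b, u
4. Box (b and (b or c)), u
5. not Box Box (b and (b or c)), u
6. b, u
7. b and (b or c), u
8. b or c, u
9. c, u
10. not Box (b and (b or c)), v
11. b, v
12. b and (b or c), v
13. b or c, v
14. c, v
15. not (b and (b or c)), w
16. b, w
17. b and (b or c), w
18. b or c, w
19. not (b or c), w
20. not b, w
21. not c, w
Accessibility: uRu, uRv, uRw, vRv, vRw, wRw
Branch closes: b and not b both at w.
Every branch closes (one shown): unsatisfiable in S4, hence also in S5 (every S5-frame is an S4-frame).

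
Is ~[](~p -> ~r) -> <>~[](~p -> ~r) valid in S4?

Yes, valid

Tableau for the negation ~(~[](~p -> ~r) -> <>~[](~p -> ~r)):
1. ~(~[](~p -> ~r) -> <>~[](~p -> ~r)), u
2. ~[](~p -> ~r), u
3. ~<>~[](~p -> ~r), u
4. [](~p -> ~r), u
5. ~p -> ~r, u
6. ~r, u
7. ~(~p -> ~r), v
8. ~p, v
9. r, v
10. [](~p -> ~r), v
11. ~p -> ~r, v
12. ~r, v
Accessibility: uRu, uRv, vRv
Branch closes: r and ~r both at v.
All branches of the negation close; one closing branch shown above.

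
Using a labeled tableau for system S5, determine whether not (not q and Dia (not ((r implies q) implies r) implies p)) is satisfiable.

Satisfiable (open branch found)

1. not (not q and Dia (not ((r implies q) implies r) implies p)), 0
2. not Dia (not ((r implies q) implies r) implies p), 0   [neg-and-rule on 1 (branches; this branch)]
3. not (not ((r implies q) implies r) implies p), 0   [neg-Dia-rule on 2 via 0R0]
4. not ((r implies q) implies r), 0   [neg-implies-rule on 3]
5. not p, 0   [neg-implies-rule on 3]
6. r implies q, 0   [neg-implies-rule on 4]
7. not r, 0   [neg-implies-rule on 4]
8. q, 0   [implies-rule on 6 (branches; this branch)]
Accessibility: 0R0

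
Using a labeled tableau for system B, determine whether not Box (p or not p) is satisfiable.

1. not Box (p or not p), w0
2. not (p or not p), w1   [neg-Box-rule on 1: fresh world w1, w0Rw1]
3. not p, w1   [neg-or-rule on 2]
4. p, w1   [neg-or-rule on 2]
Accessibility: w0Rw0, w0Rw1, w1Rw0, w1Rw1
Branch closes: p and not p both at w1.
Every branch closes; the branch above is one of them.

Unsatisfiable (every branch closes)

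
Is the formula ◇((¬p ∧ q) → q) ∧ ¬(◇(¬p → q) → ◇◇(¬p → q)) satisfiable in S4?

No, unsatisfiable

1. ◇((¬p ∧ q) → q) ∧ ¬(◇(¬p → q) → ◇◇(¬p → q)), 0
2. ◇((¬p ∧ q) → q), 0
3. ¬(◇(¬p → q) → ◇◇(¬p → q)), 0
4. ◇(¬p → q), 0
5. ¬◇◇(¬p → q), 0
6. ¬◇(¬p → q), 0
7. ¬(¬p → q), 0
8. ¬p, 0
9. ¬q, 0
10. (¬p ∧ q) → q, 1
11. ¬◇(¬p → q), 1
12. ¬(¬p → q), 1
13. ¬p, 1
14. ¬q, 1
15. ¬(¬p ∧ q), 1
16. ¬p → q, 2
17. ¬◇(¬p → q), 2
18. ¬(¬p → q), 2
19. ¬p, 2
20. ¬q, 2
21. q, 2
Accessibility: 0R0, 0R1, 0R2, 1R1, 2R2
Branch closes: q and ¬q both at 2.
Every branch closes; the branch above is one of them.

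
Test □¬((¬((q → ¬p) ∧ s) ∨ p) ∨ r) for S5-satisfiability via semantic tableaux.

1. □¬((¬((q → ¬p) ∧ s) ∨ p) ∨ r), u
2. ¬((¬((q → ¬p) ∧ s) ∨ p) ∨ r), u
3. ¬(¬((q → ¬p) ∧ s) ∨ p), u
4. ¬r, u
5. (q → ¬p) ∧ s, u
6. ¬p, u
7. q → ¬p, u
8. s, u
Accessibility: uRu

Satisfiable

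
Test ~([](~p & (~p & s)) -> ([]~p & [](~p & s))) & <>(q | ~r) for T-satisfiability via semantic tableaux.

Unsatisfiable

1. ~([](~p & (~p & s)) -> ([]~p & [](~p & s))) & <>(q | ~r), w0
2. ~([](~p & (~p & s)) -> ([]~p & [](~p & s))), w0
3. <>(q | ~r), w0
4. [](~p & (~p & s)), w0
5. ~([]~p & [](~p & s)), w0
6. ~p & (~p & s), w0
7. ~p, w0
8. ~p & s, w0
9. s, w0
10. ~[](~p & s), w0
11. q | ~r, w1
12. ~p & (~p & s), w1
13. ~p, w1
14. ~p & s, w1
15. s, w1
16. ~r, w1
17. ~(~p & s), w2
18. ~p & (~p & s), w2
19. ~p, w2
20. ~p & s, w2
21. s, w2
22. ~s, w2
Accessibility: w0Rw0, w0Rw1, w0Rw2, w1Rw1, w2Rw2
Branch closes: s and ~s both at w2.
Every branch closes; the branch above is one of them.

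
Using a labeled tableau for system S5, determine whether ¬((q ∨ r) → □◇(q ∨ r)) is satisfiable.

No, unsatisfiable

1. ¬((q ∨ r) → □◇(q ∨ r)), u
2. q ∨ r, u   [¬→-rule on 1]
3. ¬□◇(q ∨ r), u   [¬→-rule on 1]
4. r, u   [∨-rule on 2 (branches; this branch)]
5. ¬◇(q ∨ r), v   [¬□-rule on 3: fresh world v, uRv]
6. ¬(q ∨ r), u   [¬◇-rule on 5 via vRu]
7. ¬q, u   [¬∨-rule on 6]
8. ¬r, u   [¬∨-rule on 6]
Accessibility: uRu, uRv, vRu, vRv
Branch closes: r and ¬r both at u.
(One branch shown.) All branches close.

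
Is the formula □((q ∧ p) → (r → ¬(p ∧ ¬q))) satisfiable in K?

1. □((q ∧ p) → (r → ¬(p ∧ ¬q))), w0

Yes, satisfiable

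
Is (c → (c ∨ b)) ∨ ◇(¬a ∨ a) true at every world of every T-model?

Tableau for the negation ¬((c → (c ∨ b)) ∨ ◇(¬a ∨ a)):
1. ¬((c → (c ∨ b)) ∨ ◇(¬a ∨ a)), u
2. ¬(c → (c ∨ b)), u   [¬∨-rule on 1]
3. ¬◇(¬a ∨ a), u   [¬∨-rule on 1]
4. c, u   [¬→-rule on 2]
5. ¬(c ∨ b), u   [¬→-rule on 2]
6. ¬c, u   [¬∨-rule on 5]
7. ¬b, u   [¬∨-rule on 5]
Accessibility: uRu
Branch closes: c and ¬c both at u.
All branches of the negation close; one closing branch shown above.

Valid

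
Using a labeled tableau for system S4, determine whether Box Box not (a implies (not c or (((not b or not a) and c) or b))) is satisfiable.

1. Box Box not (a implies (not c or (((not b or not a) and c) or b))), 0
2. Box not (a implies (not c or (((not b or not a) and c) or b))), 0
3. not (a implies (not c or (((not b or not a) and c) or b))), 0
4. a, 0
5. not (not c or (((not b or not a) and c) or b)), 0
6. c, 0
7. not (((not b or not a) and c) or b), 0
8. not ((not b or not a) and c), 0
9. not b, 0
10. not (not b or not a), 0
11. b, 0
Accessibility: 0R0
Branch closes: b and not b both at 0.
(One branch shown.) All branches close.

Unsatisfiable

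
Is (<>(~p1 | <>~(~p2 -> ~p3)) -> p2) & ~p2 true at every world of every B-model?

Not valid

Tableau for the negation ~((<>(~p1 | <>~(~p2 -> ~p3)) -> p2) & ~p2):
1. ~((<>(~p1 | <>~(~p2 -> ~p3)) -> p2) & ~p2), u
2. p2, u
Accessibility: uRu
The negation has an open branch (countermodel exists).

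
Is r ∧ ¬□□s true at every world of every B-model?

Tableau for the negation ¬(r ∧ ¬□□s):
1. ¬(r ∧ ¬□□s), u
2. □□s, u
3. □s, u
4. s, u
Accessibility: uRu
The negation has an open branch (countermodel exists).

Not valid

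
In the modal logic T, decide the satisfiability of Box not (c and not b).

1. Box not (c and not b), 0
2. not (c and not b), 0
3. b, 0
Accessibility: 0R0

Yes, satisfiable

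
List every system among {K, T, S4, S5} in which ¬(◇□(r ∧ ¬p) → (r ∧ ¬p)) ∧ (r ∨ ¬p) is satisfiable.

S5-tableau for the formula:
1. ¬(◇□(r ∧ ¬p) → (r ∧ ¬p)) ∧ (r ∨ ¬p), u
2. ¬(◇□(r ∧ ¬p) → (r ∧ ¬p)), u
3. r ∨ ¬p, u
4. ◇□(r ∧ ¬p), u
5. ¬(r ∧ ¬p), u
6. ¬p, u
7. ¬r, u
8. □(r ∧ ¬p), v
9. r ∧ ¬p, u
10. r, u
Accessibility: uRu, uRv, vRu, vRv
Branch closes: r and ¬r both at u.
Every branch closes (one shown): unsatisfiable in S5.
S4-tableau for the formula:
1. ¬(◇□(r ∧ ¬p) → (r ∧ ¬p)) ∧ (r ∨ ¬p), u
2. ¬(◇□(r ∧ ¬p) → (r ∧ ¬p)), u
3. r ∨ ¬p, u
4. ◇□(r ∧ ¬p), u
5. ¬(r ∧ ¬p), u
6. ¬p, u
7. ¬r, u
8. □(r ∧ ¬p), v
9. r ∧ ¬p, v
10. r, v
11. ¬p, v
Accessibility: uRu, uRv, vRv
Complete open branch: satisfiable in S4, hence also in K, T (this S4-model is also a K-model and a T-model).

K, T, S4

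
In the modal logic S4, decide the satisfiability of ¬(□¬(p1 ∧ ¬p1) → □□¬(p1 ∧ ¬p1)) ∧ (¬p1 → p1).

Unsatisfiable (every branch closes)

1. ¬(□¬(p1 ∧ ¬p1) → □□¬(p1 ∧ ¬p1)) ∧ (¬p1 → p1), w0
2. ¬(□¬(p1 ∧ ¬p1) → □□¬(p1 ∧ ¬p1)), w0
3. ¬p1 → p1, w0
4. □¬(p1 ∧ ¬p1), w0
5. ¬□□¬(p1 ∧ ¬p1), w0
6. ¬(p1 ∧ ¬p1), w0
7. p1, w0
8. ¬□¬(p1 ∧ ¬p1), w1
9. ¬(p1 ∧ ¬p1), w1
10. p1, w1
11. p1 ∧ ¬p1, w2
12. p1, w2
13. ¬p1, w2
Accessibility: w0Rw0, w0Rw1, w0Rw2, w1Rw1, w1Rw2, w2Rw2
Branch closes: p1 and ¬p1 both at w2.
Every branch closes; the branch above is one of them.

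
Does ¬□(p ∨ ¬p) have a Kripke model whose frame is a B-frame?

Unsatisfiable (every branch closes)

1. ¬□(p ∨ ¬p), u
2. ¬(p ∨ ¬p), v
3. ¬p, v
4. p, v
Accessibility: uRu, uRv, vRu, vRv
Branch closes: p and ¬p both at v.
All branches of the tableau close; one closing branch shown above.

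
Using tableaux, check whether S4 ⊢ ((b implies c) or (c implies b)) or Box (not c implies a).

Tableau for the negation not (((b implies c) or (c implies b)) or Box (not c implies a)):
1. not (((b implies c) or (c implies b)) or Box (not c implies a)), w0
2. not ((b implies c) or (c implies b)), w0   [neg-or-rule on 1]
3. not Box (not c implies a), w0   [neg-or-rule on 1]
4. not (b implies c), w0   [neg-or-rule on 2]
5. not (c implies b), w0   [neg-or-rule on 2]
6. b, w0   [neg-implies-rule on 4]
7. not c, w0   [neg-implies-rule on 4]
8. c, w0   [neg-implies-rule on 5]
9. not b, w0   [neg-implies-rule on 5]
Accessibility: w0Rw0
Branch closes: c and not c both at w0.
All branches of the negation close; one closing branch shown above.

Valid in S4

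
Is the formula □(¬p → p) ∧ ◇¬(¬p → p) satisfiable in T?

Unsatisfiable (every branch closes)

1. □(¬p → p) ∧ ◇¬(¬p → p), w0
2. □(¬p → p), w0
3. ◇¬(¬p → p), w0
4. ¬p → p, w0
5. p, w0
6. ¬(¬p → p), w1
7. ¬p, w1
8. ¬p → p, w1
9. p, w1
Accessibility: w0Rw0, w0Rw1, w1Rw1
Branch closes: p and ¬p both at w1.
Every branch closes; the branch above is one of them.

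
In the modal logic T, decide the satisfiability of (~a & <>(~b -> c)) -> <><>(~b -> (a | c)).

1. (~a & <>(~b -> c)) -> <><>(~b -> (a | c)), 0
2. <><>(~b -> (a | c)), 0
3. <>(~b -> (a | c)), 1
4. ~b -> (a | c), 2
5. a | c, 2
6. c, 2
Accessibility: 0R0, 0R1, 1R1, 1R2, 2R2

Satisfiable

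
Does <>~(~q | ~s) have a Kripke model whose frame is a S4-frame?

Satisfiable (open branch found)

1. <>~(~q | ~s), u
2. ~(~q | ~s), v
3. q, v
4. s, v
Accessibility: uRu, uRv, vRv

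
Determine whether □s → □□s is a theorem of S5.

Tableau for the negation ¬(□s → □□s):
1. ¬(□s → □□s), u
2. □s, u
3. ¬□□s, u
4. s, u
5. ¬□s, v
6. s, v
7. ¬s, w
8. s, w
Accessibility: uRu, uRv, uRw, vRu, vRv, vRw, wRu, wRv, wRw
Branch closes: s and ¬s both at w.
All branches of the negation close; one closing branch shown above.

Valid in S5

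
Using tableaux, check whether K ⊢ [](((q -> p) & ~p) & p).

Tableau for the negation ~[](((q -> p) & ~p) & p):
1. ~[](((q -> p) & ~p) & p), 0
2. ~(((q -> p) & ~p) & p), 1
3. ~p, 1
Accessibility: 0R1
The negation has an open branch (countermodel exists).

Not valid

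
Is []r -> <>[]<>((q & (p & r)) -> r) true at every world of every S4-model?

Tableau for the negation ~([]r -> <>[]<>((q & (p & r)) -> r)):
1. ~([]r -> <>[]<>((q & (p & r)) -> r)), 0
2. []r, 0   [~->-rule on 1]
3. ~<>[]<>((q & (p & r)) -> r), 0   [~->-rule on 1]
4. r, 0   [[]-rule on 2 via 0R0]
5. ~[]<>((q & (p & r)) -> r), 0   [~<>-rule on 3 via 0R0]
6. ~<>((q & (p & r)) -> r), 1   [~[]-rule on 5: fresh world 1, 0R1]
7. r, 1   [[]-rule on 2 via 0R1]
8. ~[]<>((q & (p & r)) -> r), 1   [~<>-rule on 3 via 0R1]
9. ~((q & (p & r)) -> r), 1   [~<>-rule on 6 via 1R1]
10. q & (p & r), 1   [~->-rule on 9]
11. ~r, 1   [~->-rule on 9]
Accessibility: 0R0, 0R1, 1R1
Branch closes: r and ~r both at 1.
Every branch of the negation's tableau closes; the branch above is one of them.

Valid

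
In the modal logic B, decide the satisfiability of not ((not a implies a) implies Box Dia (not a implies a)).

1. not ((not a implies a) implies Box Dia (not a implies a)), w0
2. not a implies a, w0
3. not Box Dia (not a implies a), w0
4. a, w0
5. not Dia (not a implies a), w1
6. not (not a implies a), w0
7. not a, w0
Accessibility: w0Rw0, w0Rw1, w1Rw0, w1Rw1
Branch closes: a and not a both at w0.
All branches of the tableau close; one closing branch shown above.

No, unsatisfiable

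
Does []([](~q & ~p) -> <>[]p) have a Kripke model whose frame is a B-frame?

1. []([](~q & ~p) -> <>[]p), w0
2. [](~q & ~p) -> <>[]p, w0
3. <>[]p, w0
4. []p, w1
5. [](~q & ~p) -> <>[]p, w1
6. p, w0
7. p, w1
8. <>[]p, w1
9. []p, w2
10. p, w2
Accessibility: w0Rw0, w0Rw1, w1Rw0, w1Rw1, w1Rw2, w2Rw1, w2Rw2

Yes, satisfiable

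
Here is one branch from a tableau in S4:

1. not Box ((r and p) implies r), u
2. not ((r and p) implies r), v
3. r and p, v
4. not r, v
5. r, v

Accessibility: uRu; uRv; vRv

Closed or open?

Both r and not r appear at v.

Yes, closed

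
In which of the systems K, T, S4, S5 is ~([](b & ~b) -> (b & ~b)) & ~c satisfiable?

K

K-tableau for the formula:
1. ~([](b & ~b) -> (b & ~b)) & ~c, u
2. ~([](b & ~b) -> (b & ~b)), u
3. ~c, u
4. [](b & ~b), u
5. ~(b & ~b), u
6. b, u
Complete open branch: satisfiable in K.
T-tableau for the formula:
1. ~([](b & ~b) -> (b & ~b)) & ~c, u
2. ~([](b & ~b) -> (b & ~b)), u
3. ~c, u
4. [](b & ~b), u
5. ~(b & ~b), u
6. b & ~b, u
7. b, u
8. ~b, u
Accessibility: uRu
Branch closes: b and ~b both at u.
Every branch closes (one shown): unsatisfiable in T, hence also in S4, S5 (every S4/S5-frame is a T-frame).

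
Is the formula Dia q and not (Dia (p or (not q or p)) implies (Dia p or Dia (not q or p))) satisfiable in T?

1. Dia q and not (Dia (p or (not q or p)) implies (Dia p or Dia (not q or p))), u
2. Dia q, u
3. not (Dia (p or (not q or p)) implies (Dia p or Dia (not q or p))), u
4. Dia (p or (not q or p)), u
5. not (Dia p or Dia (not q or p)), u
6. not Dia p, u
7. not Dia (not q or p), u
8. not p, u
9. not (not q or p), u
10. q, u
11. q, v
12. not p, v
13. not (not q or p), v
14. p or (not q or p), w
15. not p, w
16. not (not q or p), w
17. q, w
18. not q or p, w
19. p, w
Accessibility: uRu, uRv, uRw, vRv, wRw
Branch closes: p and not p both at w.
(One branch shown.) All branches close.

No, unsatisfiable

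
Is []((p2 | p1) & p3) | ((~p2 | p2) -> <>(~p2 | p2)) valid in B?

Valid in B

Tableau for the negation ~([]((p2 | p1) & p3) | ((~p2 | p2) -> <>(~p2 | p2))):
1. ~([]((p2 | p1) & p3) | ((~p2 | p2) -> <>(~p2 | p2))), w0
2. ~[]((p2 | p1) & p3), w0
3. ~((~p2 | p2) -> <>(~p2 | p2)), w0
4. ~p2 | p2, w0
5. ~<>(~p2 | p2), w0
6. ~(~p2 | p2), w0
7. p2, w0
8. ~p2, w0
Accessibility: w0Rw0
Branch closes: p2 and ~p2 both at w0.
Every branch of the negation's tableau closes; the branch above is one of them.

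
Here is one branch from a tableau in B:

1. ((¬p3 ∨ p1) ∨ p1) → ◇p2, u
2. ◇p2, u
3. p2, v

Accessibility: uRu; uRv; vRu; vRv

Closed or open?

Not closed

No atom appears with both signs at the same world.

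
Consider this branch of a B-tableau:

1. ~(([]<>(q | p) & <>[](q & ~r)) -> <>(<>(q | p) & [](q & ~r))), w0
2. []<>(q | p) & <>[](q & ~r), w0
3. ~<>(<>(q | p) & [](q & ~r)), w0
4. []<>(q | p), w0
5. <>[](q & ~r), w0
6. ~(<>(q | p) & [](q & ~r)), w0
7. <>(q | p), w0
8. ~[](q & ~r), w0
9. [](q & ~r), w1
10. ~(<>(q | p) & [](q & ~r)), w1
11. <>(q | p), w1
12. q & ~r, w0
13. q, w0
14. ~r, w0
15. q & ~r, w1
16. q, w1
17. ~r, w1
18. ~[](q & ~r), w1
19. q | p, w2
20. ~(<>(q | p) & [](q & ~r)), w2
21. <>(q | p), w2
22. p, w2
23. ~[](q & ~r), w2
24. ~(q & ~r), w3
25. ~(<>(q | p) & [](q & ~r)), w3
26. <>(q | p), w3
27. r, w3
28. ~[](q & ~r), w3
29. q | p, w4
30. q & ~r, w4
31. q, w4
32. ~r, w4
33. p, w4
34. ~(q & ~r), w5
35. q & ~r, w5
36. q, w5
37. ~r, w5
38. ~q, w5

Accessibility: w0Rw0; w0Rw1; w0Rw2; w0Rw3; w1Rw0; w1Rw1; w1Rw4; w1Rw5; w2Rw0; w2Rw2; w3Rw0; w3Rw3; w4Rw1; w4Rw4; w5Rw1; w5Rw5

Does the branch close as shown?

Both q and ~q appear at w5.

Yes, closed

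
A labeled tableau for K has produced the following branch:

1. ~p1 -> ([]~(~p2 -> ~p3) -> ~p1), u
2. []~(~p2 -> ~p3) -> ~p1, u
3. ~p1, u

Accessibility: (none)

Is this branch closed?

Not closed

No atom appears with both signs at the same world.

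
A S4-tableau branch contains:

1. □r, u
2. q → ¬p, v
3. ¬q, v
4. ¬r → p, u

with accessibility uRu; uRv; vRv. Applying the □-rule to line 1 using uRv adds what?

r, v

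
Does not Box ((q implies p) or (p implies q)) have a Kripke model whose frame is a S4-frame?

Unsatisfiable

1. not Box ((q implies p) or (p implies q)), w0
2. not ((q implies p) or (p implies q)), w1   [neg-Box-rule on 1: fresh world w1, w0Rw1]
3. not (q implies p), w1   [neg-or-rule on 2]
4. not (p implies q), w1   [neg-or-rule on 2]
5. q, w1   [neg-implies-rule on 3]
6. not p, w1   [neg-implies-rule on 3]
7. p, w1   [neg-implies-rule on 4]
8. not q, w1   [neg-implies-rule on 4]
Accessibility: w0Rw0, w0Rw1, w1Rw1
Branch closes: p and not p both at w1.
Every branch closes; the branch above is one of them.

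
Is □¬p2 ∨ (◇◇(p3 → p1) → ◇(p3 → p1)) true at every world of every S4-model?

Tableau for the negation ¬(□¬p2 ∨ (◇◇(p3 → p1) → ◇(p3 → p1))):
1. ¬(□¬p2 ∨ (◇◇(p3 → p1) → ◇(p3 → p1))), u
2. ¬□¬p2, u
3. ¬(◇◇(p3 → p1) → ◇(p3 → p1)), u
4. ◇◇(p3 → p1), u
5. ¬◇(p3 → p1), u
6. ¬(p3 → p1), u
7. p3, u
8. ¬p1, u
9. p2, v
10. ¬(p3 → p1), v
11. p3, v
12. ¬p1, v
13. ◇(p3 → p1), w
14. ¬(p3 → p1), w
15. p3, w
16. ¬p1, w
17. p3 → p1, x
18. ¬(p3 → p1), x
19. p3, x
20. ¬p1, x
21. p1, x
Accessibility: uRu, uRv, uRw, uRx, vRv, wRw, wRx, xRx
Branch closes: p1 and ¬p1 both at x.
Every branch of the negation's tableau closes; the branch above is one of them.

Valid in S4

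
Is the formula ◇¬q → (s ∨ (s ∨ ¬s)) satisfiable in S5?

1. ◇¬q → (s ∨ (s ∨ ¬s)), 0
2. s ∨ (s ∨ ¬s), 0
3. s ∨ ¬s, 0
4. ¬s, 0
Accessibility: 0R0

Satisfiable (open branch found)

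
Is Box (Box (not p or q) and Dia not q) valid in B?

Tableau for the negation not Box (Box (not p or q) and Dia not q):
1. not Box (Box (not p or q) and Dia not q), 0
2. not (Box (not p or q) and Dia not q), 1
3. not Dia not q, 1
4. q, 0
5. q, 1
Accessibility: 0R0, 0R1, 1R0, 1R1
The negation has an open branch (countermodel exists).

No, not valid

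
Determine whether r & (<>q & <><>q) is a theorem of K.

No, not valid

Tableau for the negation ~(r & (<>q & <><>q)):
1. ~(r & (<>q & <><>q)), w0
2. ~(<>q & <><>q), w0   [~&-rule on 1 (branches; this branch)]
3. ~<><>q, w0   [~&-rule on 2 (branches; this branch)]
The negation has an open branch (countermodel exists).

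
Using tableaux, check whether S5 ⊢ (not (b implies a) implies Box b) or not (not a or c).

Tableau for the negation not ((not (b implies a) implies Box b) or not (not a or c)):
1. not ((not (b implies a) implies Box b) or not (not a or c)), u
2. not (not (b implies a) implies Box b), u   [neg-or-rule on 1]
3. not a or c, u   [neg-or-rule on 1]
4. not (b implies a), u   [neg-implies-rule on 2]
5. not Box b, u   [neg-implies-rule on 2]
6. b, u   [neg-implies-rule on 4]
7. not a, u   [neg-implies-rule on 4]
8. c, u   [or-rule on 3 (branches; this branch)]
9. not b, v   [neg-Box-rule on 5: fresh world v, uRv]
Accessibility: uRu, uRv, vRu, vRv
The negation has an open branch (countermodel exists).

No, not valid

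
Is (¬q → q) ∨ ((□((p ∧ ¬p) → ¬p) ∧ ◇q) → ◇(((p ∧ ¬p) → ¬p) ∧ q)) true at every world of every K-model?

Yes, valid

Tableau for the negation ¬((¬q → q) ∨ ((□((p ∧ ¬p) → ¬p) ∧ ◇q) → ◇(((p ∧ ¬p) → ¬p) ∧ q))):
1. ¬((¬q → q) ∨ ((□((p ∧ ¬p) → ¬p) ∧ ◇q) → ◇(((p ∧ ¬p) → ¬p) ∧ q))), u
2. ¬(¬q → q), u
3. ¬((□((p ∧ ¬p) → ¬p) ∧ ◇q) → ◇(((p ∧ ¬p) → ¬p) ∧ q)), u
4. ¬q, u
5. □((p ∧ ¬p) → ¬p) ∧ ◇q, u
6. ¬◇(((p ∧ ¬p) → ¬p) ∧ q), u
7. □((p ∧ ¬p) → ¬p), u
8. ◇q, u
9. q, v
10. ¬(((p ∧ ¬p) → ¬p) ∧ q), v
11. (p ∧ ¬p) → ¬p, v
12. ¬((p ∧ ¬p) → ¬p), v
13. p ∧ ¬p, v
14. p, v
15. ¬p, v
Accessibility: uRv
Branch closes: p and ¬p both at v.
All branches of the negation close; one closing branch shown above.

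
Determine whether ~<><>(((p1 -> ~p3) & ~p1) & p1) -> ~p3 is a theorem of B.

Tableau for the negation ~(~<><>(((p1 -> ~p3) & ~p1) & p1) -> ~p3):
1. ~(~<><>(((p1 -> ~p3) & ~p1) & p1) -> ~p3), w0
2. ~<><>(((p1 -> ~p3) & ~p1) & p1), w0
3. p3, w0
4. ~<>(((p1 -> ~p3) & ~p1) & p1), w0
5. ~(((p1 -> ~p3) & ~p1) & p1), w0
6. ~p1, w0
Accessibility: w0Rw0
The negation has an open branch (countermodel exists).

Invalid (countermodel exists)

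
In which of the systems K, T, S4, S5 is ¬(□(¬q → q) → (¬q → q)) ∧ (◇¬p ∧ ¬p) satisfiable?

T-tableau for the formula:
1. ¬(□(¬q → q) → (¬q → q)) ∧ (◇¬p ∧ ¬p), u
2. ¬(□(¬q → q) → (¬q → q)), u
3. ◇¬p ∧ ¬p, u
4. □(¬q → q), u
5. ¬(¬q → q), u
6. ◇¬p, u
7. ¬p, u
8. ¬q, u
9. ¬q → q, u
10. q, u
Accessibility: uRu
Branch closes: q and ¬q both at u.
Every branch closes (one shown): unsatisfiable in T, hence also in S4, S5 (every S4/S5-frame is a T-frame).
K-tableau for the formula:
1. ¬(□(¬q → q) → (¬q → q)) ∧ (◇¬p ∧ ¬p), u
2. ¬(□(¬q → q) → (¬q → q)), u
3. ◇¬p ∧ ¬p, u
4. □(¬q → q), u
5. ¬(¬q → q), u
6. ◇¬p, u
7. ¬p, u
8. ¬q, u
9. ¬p, v
10. ¬q → q, v
11. q, v
Accessibility: uRv
Complete open branch: satisfiable in K.

K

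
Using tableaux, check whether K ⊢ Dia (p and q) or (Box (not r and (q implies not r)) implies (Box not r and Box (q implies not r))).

Yes, valid

Tableau for the negation not (Dia (p and q) or (Box (not r and (q implies not r)) implies (Box not r and Box (q implies not r)))):
1. not (Dia (p and q) or (Box (not r and (q implies not r)) implies (Box not r and Box (q implies not r)))), w0
2. not Dia (p and q), w0
3. not (Box (not r and (q implies not r)) implies (Box not r and Box (q implies not r))), w0
4. Box (not r and (q implies not r)), w0
5. not (Box not r and Box (q implies not r)), w0
6. not Box (q implies not r), w0
7. not (q implies not r), w1
8. q, w1
9. r, w1
10. not (p and q), w1
11. not r and (q implies not r), w1
12. not r, w1
13. q implies not r, w1
Accessibility: w0Rw1
Branch closes: r and not r both at w1.
All branches of the negation close; one closing branch shown above.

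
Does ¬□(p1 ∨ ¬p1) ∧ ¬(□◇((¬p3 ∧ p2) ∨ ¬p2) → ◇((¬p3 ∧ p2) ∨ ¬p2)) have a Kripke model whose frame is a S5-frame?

No, unsatisfiable

1. ¬□(p1 ∨ ¬p1) ∧ ¬(□◇((¬p3 ∧ p2) ∨ ¬p2) → ◇((¬p3 ∧ p2) ∨ ¬p2)), u
2. ¬□(p1 ∨ ¬p1), u
3. ¬(□◇((¬p3 ∧ p2) ∨ ¬p2) → ◇((¬p3 ∧ p2) ∨ ¬p2)), u
4. □◇((¬p3 ∧ p2) ∨ ¬p2), u
5. ¬◇((¬p3 ∧ p2) ∨ ¬p2), u
6. ◇((¬p3 ∧ p2) ∨ ¬p2), u
7. ¬((¬p3 ∧ p2) ∨ ¬p2), u
8. ¬(¬p3 ∧ p2), u
9. p2, u
10. p3, u
11. ¬(p1 ∨ ¬p1), v
12. ¬p1, v
13. p1, v
Accessibility: uRu, uRv, vRu, vRv
Branch closes: p1 and ¬p1 both at v.
All branches of the tableau close; one closing branch shown above.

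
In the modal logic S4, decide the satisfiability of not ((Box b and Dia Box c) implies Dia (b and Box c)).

No, unsatisfiable

1. not ((Box b and Dia Box c) implies Dia (b and Box c)), w0
2. Box b and Dia Box c, w0   [neg-implies-rule on 1]
3. not Dia (b and Box c), w0   [neg-implies-rule on 1]
4. Box b, w0   [and-rule on 2]
5. Dia Box c, w0   [and-rule on 2]
6. not (b and Box c), w0   [neg-Dia-rule on 3 via w0Rw0]
7. b, w0   [Box-rule on 4 via w0Rw0]
8. not Box c, w0   [neg-and-rule on 6 (branches; this branch)]
9. Box c, w1   [Dia-rule on 5: fresh world w1, w0Rw1]
10. not (b and Box c), w1   [neg-Dia-rule on 3 via w0Rw1]
11. b, w1   [Box-rule on 4 via w0Rw1]
12. c, w1   [Box-rule on 9 via w1Rw1]
13. not Box c, w1   [neg-and-rule on 10 (branches; this branch)]
14. not c, w2   [neg-Box-rule on 8: fresh world w2, w0Rw2]
15. not (b and Box c), w2   [neg-Dia-rule on 3 via w0Rw2]
16. b, w2   [Box-rule on 4 via w0Rw2]
17. not Box c, w2   [neg-and-rule on 15 (branches; this branch)]
18. not c, w3   [neg-Box-rule on 13: fresh world w3, w1Rw3]
19. not (b and Box c), w3   [neg-Dia-rule on 3 via w0Rw3]
20. b, w3   [Box-rule on 4 via w0Rw3]
21. c, w3   [Box-rule on 9 via w1Rw3]
Accessibility: w0Rw0, w0Rw1, w0Rw2, w0Rw3, w1Rw1, w1Rw3, w2Rw2, w3Rw3
Branch closes: c and not c both at w3.
All branches of the tableau close; one closing branch shown above.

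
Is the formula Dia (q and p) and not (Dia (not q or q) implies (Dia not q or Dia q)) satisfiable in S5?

1. Dia (q and p) and not (Dia (not q or q) implies (Dia not q or Dia q)), u
2. Dia (q and p), u   [and-rule on 1]
3. not (Dia (not q or q) implies (Dia not q or Dia q)), u   [and-rule on 1]
4. Dia (not q or q), u   [neg-implies-rule on 3]
5. not (Dia not q or Dia q), u   [neg-implies-rule on 3]
6. not Dia not q, u   [neg-or-rule on 5]
7. not Dia q, u   [neg-or-rule on 5]
8. q, u   [neg-Dia-rule on 6 via uRu]
9. not q, u   [neg-Dia-rule on 7 via uRu]
Accessibility: uRu
Branch closes: q and not q both at u.
All branches of the tableau close; one closing branch shown above.

Unsatisfiable (every branch closes)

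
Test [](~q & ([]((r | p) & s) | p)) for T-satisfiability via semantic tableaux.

Satisfiable

1. [](~q & ([]((r | p) & s) | p)), u
2. ~q & ([]((r | p) & s) | p), u
3. ~q, u
4. []((r | p) & s) | p, u
5. p, u
Accessibility: uRu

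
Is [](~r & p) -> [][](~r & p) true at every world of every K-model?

Tableau for the negation ~([](~r & p) -> [][](~r & p)):
1. ~([](~r & p) -> [][](~r & p)), 0
2. [](~r & p), 0   [~->-rule on 1]
3. ~[][](~r & p), 0   [~->-rule on 1]
4. ~[](~r & p), 1   [~[]-rule on 3: fresh world 1, 0R1]
5. ~r & p, 1   [[]-rule on 2 via 0R1]
6. ~r, 1   [&-rule on 5]
7. p, 1   [&-rule on 5]
8. ~(~r & p), 2   [~[]-rule on 4: fresh world 2, 1R2]
9. ~p, 2   [~&-rule on 8 (branches; this branch)]
Accessibility: 0R1, 1R2
The negation has an open branch (countermodel exists).

Not valid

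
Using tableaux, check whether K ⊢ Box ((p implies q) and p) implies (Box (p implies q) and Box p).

Valid

Tableau for the negation not (Box ((p implies q) and p) implies (Box (p implies q) and Box p)):
1. not (Box ((p implies q) and p) implies (Box (p implies q) and Box p)), 0
2. Box ((p implies q) and p), 0
3. not (Box (p implies q) and Box p), 0
4. not Box (p implies q), 0
5. not (p implies q), 1
6. p, 1
7. not q, 1
8. (p implies q) and p, 1
9. p implies q, 1
10. q, 1
Accessibility: 0R1
Branch closes: q and not q both at 1.
All branches of the negation close; one closing branch shown above.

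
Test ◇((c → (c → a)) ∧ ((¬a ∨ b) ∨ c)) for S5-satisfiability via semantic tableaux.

1. ◇((c → (c → a)) ∧ ((¬a ∨ b) ∨ c)), 0
2. (c → (c → a)) ∧ ((¬a ∨ b) ∨ c), 1
3. c → (c → a), 1
4. (¬a ∨ b) ∨ c, 1
5. c → a, 1
6. c, 1
7. a, 1
Accessibility: 0R0, 0R1, 1R0, 1R1

Yes, satisfiable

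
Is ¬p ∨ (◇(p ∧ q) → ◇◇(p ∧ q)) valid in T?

Yes, valid

Tableau for the negation ¬(¬p ∨ (◇(p ∧ q) → ◇◇(p ∧ q))):
1. ¬(¬p ∨ (◇(p ∧ q) → ◇◇(p ∧ q))), u
2. p, u   [¬∨-rule on 1]
3. ¬(◇(p ∧ q) → ◇◇(p ∧ q)), u   [¬∨-rule on 1]
4. ◇(p ∧ q), u   [¬→-rule on 3]
5. ¬◇◇(p ∧ q), u   [¬→-rule on 3]
6. ¬◇(p ∧ q), u   [¬◇-rule on 5 via uRu]
7. ¬(p ∧ q), u   [¬◇-rule on 6 via uRu]
8. ¬q, u   [¬∧-rule on 7 (branches; this branch)]
9. p ∧ q, v   [◇-rule on 4: fresh world v, uRv]
10. p, v   [∧-rule on 9]
11. q, v   [∧-rule on 9]
12. ¬◇(p ∧ q), v   [¬◇-rule on 5 via uRv]
13. ¬(p ∧ q), v   [¬◇-rule on 6 via uRv]
14. ¬q, v   [¬∧-rule on 13 (branches; this branch)]
Accessibility: uRu, uRv, vRv
Branch closes: q and ¬q both at v.
Every branch of the negation's tableau closes; the branch above is one of them.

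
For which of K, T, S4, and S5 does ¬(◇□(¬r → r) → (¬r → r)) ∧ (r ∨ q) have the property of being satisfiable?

K, T, S4

S5-tableau for the formula:
1. ¬(◇□(¬r → r) → (¬r → r)) ∧ (r ∨ q), 0
2. ¬(◇□(¬r → r) → (¬r → r)), 0   [∧-rule on 1]
3. r ∨ q, 0   [∧-rule on 1]
4. ◇□(¬r → r), 0   [¬→-rule on 2]
5. ¬(¬r → r), 0   [¬→-rule on 2]
6. ¬r, 0   [¬→-rule on 5]
7. q, 0   [∨-rule on 3 (branches; this branch)]
8. □(¬r → r), 1   [◇-rule on 4: fresh world 1, 0R1]
9. ¬r → r, 0   [□-rule on 8 via 1R0]
10. ¬r → r, 1   [□-rule on 8 via 1R1]
11. r, 0   [→-rule on 9 (branches; this branch)]
Accessibility: 0R0, 0R1, 1R0, 1R1
Branch closes: r and ¬r both at 0.
Every branch closes (one shown): unsatisfiable in S5.
S4-tableau for the formula:
1. ¬(◇□(¬r → r) → (¬r → r)) ∧ (r ∨ q), 0
2. ¬(◇□(¬r → r) → (¬r → r)), 0   [∧-rule on 1]
3. r ∨ q, 0   [∧-rule on 1]
4. ◇□(¬r → r), 0   [¬→-rule on 2]
5. ¬(¬r → r), 0   [¬→-rule on 2]
6. ¬r, 0   [¬→-rule on 5]
7. q, 0   [∨-rule on 3 (branches; this branch)]
8. □(¬r → r), 1   [◇-rule on 4: fresh world 1, 0R1]
9. ¬r → r, 1   [□-rule on 8 via 1R1]
10. r, 1   [→-rule on 9 (branches; this branch)]
Accessibility: 0R0, 0R1, 1R1
Complete open branch: satisfiable in S4, hence also in K, T (this S4-model is also a K-model and a T-model).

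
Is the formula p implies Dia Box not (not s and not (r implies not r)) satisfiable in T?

1. p implies Dia Box not (not s and not (r implies not r)), w0
2. Dia Box not (not s and not (r implies not r)), w0   [implies-rule on 1 (branches; this branch)]
3. Box not (not s and not (r implies not r)), w1   [Dia-rule on 2: fresh world w1, w0Rw1]
4. not (not s and not (r implies not r)), w1   [Box-rule on 3 via w1Rw1]
5. r implies not r, w1   [neg-and-rule on 4 (branches; this branch)]
6. not r, w1   [implies-rule on 5 (branches; this branch)]
Accessibility: w0Rw0, w0Rw1, w1Rw1

Yes, satisfiable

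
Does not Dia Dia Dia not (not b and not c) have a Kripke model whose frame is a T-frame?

1. not Dia Dia Dia not (not b and not c), 0
2. not Dia Dia not (not b and not c), 0   [neg-Dia-rule on 1 via 0R0]
3. not Dia not (not b and not c), 0   [neg-Dia-rule on 2 via 0R0]
4. not b and not c, 0   [neg-Dia-rule on 3 via 0R0]
5. not b, 0   [and-rule on 4]
6. not c, 0   [and-rule on 4]
Accessibility: 0R0

Yes, satisfiable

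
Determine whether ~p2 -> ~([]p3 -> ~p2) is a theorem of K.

Tableau for the negation ~(~p2 -> ~([]p3 -> ~p2)):
1. ~(~p2 -> ~([]p3 -> ~p2)), u
2. ~p2, u   [~->-rule on 1]
3. []p3 -> ~p2, u   [~->-rule on 1]
The negation has an open branch (countermodel exists).

Invalid (countermodel exists)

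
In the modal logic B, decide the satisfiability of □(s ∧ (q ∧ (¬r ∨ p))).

Yes, satisfiable

1. □(s ∧ (q ∧ (¬r ∨ p))), 0
2. s ∧ (q ∧ (¬r ∨ p)), 0
3. s, 0
4. q ∧ (¬r ∨ p), 0
5. q, 0
6. ¬r ∨ p, 0
7. p, 0
Accessibility: 0R0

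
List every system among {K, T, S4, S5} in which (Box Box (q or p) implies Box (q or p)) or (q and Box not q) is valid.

T, S4, S5

T-tableau for the negation not ((Box Box (q or p) implies Box (q or p)) or (q and Box not q)):
1. not ((Box Box (q or p) implies Box (q or p)) or (q and Box not q)), w0
2. not (Box Box (q or p) implies Box (q or p)), w0   [neg-or-rule on 1]
3. not (q and Box not q), w0   [neg-or-rule on 1]
4. Box Box (q or p), w0   [neg-implies-rule on 2]
5. not Box (q or p), w0   [neg-implies-rule on 2]
6. Box (q or p), w0   [Box-rule on 4 via w0Rw0]
7. q or p, w0   [Box-rule on 6 via w0Rw0]
8. not Box not q, w0   [neg-and-rule on 3 (branches; this branch)]
9. p, w0   [or-rule on 7 (branches; this branch)]
10. not (q or p), w1   [neg-Box-rule on 5: fresh world w1, w0Rw1]
11. not q, w1   [neg-or-rule on 10]
12. not p, w1   [neg-or-rule on 10]
13. Box (q or p), w1   [Box-rule on 4 via w0Rw1]
14. q or p, w1   [Box-rule on 6 via w0Rw1]
15. p, w1   [or-rule on 14 (branches; this branch)]
Accessibility: w0Rw0, w0Rw1, w1Rw1
Branch closes: p and not p both at w1.
Every branch closes (one shown): valid in T, hence also in S4, S5 (every theorem of T is a theorem of S4 and S5).
K-tableau for the negation not ((Box Box (q or p) implies Box (q or p)) or (q and Box not q)):
1. not ((Box Box (q or p) implies Box (q or p)) or (q and Box not q)), w0
2. not (Box Box (q or p) implies Box (q or p)), w0   [neg-or-rule on 1]
3. not (q and Box not q), w0   [neg-or-rule on 1]
4. Box Box (q or p), w0   [neg-implies-rule on 2]
5. not Box (q or p), w0   [neg-implies-rule on 2]
6. not Box not q, w0   [neg-and-rule on 3 (branches; this branch)]
7. not (q or p), w1   [neg-Box-rule on 5: fresh world w1, w0Rw1]
8. not q, w1   [neg-or-rule on 7]
9. not p, w1   [neg-or-rule on 7]
10. Box (q or p), w1   [Box-rule on 4 via w0Rw1]
11. q, w2   [neg-Box-rule on 6: fresh world w2, w0Rw2]
12. Box (q or p), w2   [Box-rule on 4 via w0Rw2]
Accessibility: w0Rw1, w0Rw2
Complete open branch: countermodel on a K-frame, so not valid in K.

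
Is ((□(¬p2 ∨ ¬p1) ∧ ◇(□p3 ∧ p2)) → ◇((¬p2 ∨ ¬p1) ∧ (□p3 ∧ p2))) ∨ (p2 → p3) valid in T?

Tableau for the negation ¬(((□(¬p2 ∨ ¬p1) ∧ ◇(□p3 ∧ p2)) → ◇((¬p2 ∨ ¬p1) ∧ (□p3 ∧ p2))) ∨ (p2 → p3)):
1. ¬(((□(¬p2 ∨ ¬p1) ∧ ◇(□p3 ∧ p2)) → ◇((¬p2 ∨ ¬p1) ∧ (□p3 ∧ p2))) ∨ (p2 → p3)), u
2. ¬((□(¬p2 ∨ ¬p1) ∧ ◇(□p3 ∧ p2)) → ◇((¬p2 ∨ ¬p1) ∧ (□p3 ∧ p2))), u
3. ¬(p2 → p3), u
4. □(¬p2 ∨ ¬p1) ∧ ◇(□p3 ∧ p2), u
5. ¬◇((¬p2 ∨ ¬p1) ∧ (□p3 ∧ p2)), u
6. p2, u
7. ¬p3, u
8. □(¬p2 ∨ ¬p1), u
9. ◇(□p3 ∧ p2), u
10. ¬((¬p2 ∨ ¬p1) ∧ (□p3 ∧ p2)), u
11. ¬p2 ∨ ¬p1, u
12. ¬(□p3 ∧ p2), u
13. ¬p1, u
14. ¬□p3, u
15. □p3 ∧ p2, v
16. □p3, v
17. p2, v
18. ¬((¬p2 ∨ ¬p1) ∧ (□p3 ∧ p2)), v
19. ¬p2 ∨ ¬p1, v
20. p3, v
21. ¬(□p3 ∧ p2), v
22. ¬p1, v
23. ¬□p3, v
24. ¬p3, w
25. ¬((¬p2 ∨ ¬p1) ∧ (□p3 ∧ p2)), w
26. ¬p2 ∨ ¬p1, w
27. ¬(□p3 ∧ p2), w
28. ¬p1, w
29. ¬p2, w
30. ¬p3, x
31. p3, x
Accessibility: uRu, uRv, uRw, vRv, vRx, wRw, xRx
Branch closes: p3 and ¬p3 both at x.
All branches of the negation close; one closing branch shown above.

Yes, valid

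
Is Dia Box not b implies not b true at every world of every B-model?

Valid in B

Tableau for the negation not (Dia Box not b implies not b):
1. not (Dia Box not b implies not b), 0
2. Dia Box not b, 0   [neg-implies-rule on 1]
3. b, 0   [neg-implies-rule on 1]
4. Box not b, 1   [Dia-rule on 2: fresh world 1, 0R1]
5. not b, 0   [Box-rule on 4 via 1R0]
Accessibility: 0R0, 0R1, 1R0, 1R1
Branch closes: b and not b both at 0.
All branches of the negation close; one closing branch shown above.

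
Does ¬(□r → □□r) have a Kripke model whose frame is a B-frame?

Satisfiable

1. ¬(□r → □□r), w0
2. □r, w0
3. ¬□□r, w0
4. r, w0
5. ¬□r, w1
6. r, w1
7. ¬r, w2
Accessibility: w0Rw0, w0Rw1, w1Rw0, w1Rw1, w1Rw2, w2Rw1, w2Rw2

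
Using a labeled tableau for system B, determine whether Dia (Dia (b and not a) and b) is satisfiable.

1. Dia (Dia (b and not a) and b), w0
2. Dia (b and not a) and b, w1
3. Dia (b and not a), w1
4. b, w1
5. b and not a, w2
6. b, w2
7. not a, w2
Accessibility: w0Rw0, w0Rw1, w1Rw0, w1Rw1, w1Rw2, w2Rw1, w2Rw2

Satisfiable (open branch found)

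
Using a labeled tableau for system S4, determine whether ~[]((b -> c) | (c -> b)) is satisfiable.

1. ~[]((b -> c) | (c -> b)), w0
2. ~((b -> c) | (c -> b)), w1
3. ~(b -> c), w1
4. ~(c -> b), w1
5. b, w1
6. ~c, w1
7. c, w1
8. ~b, w1
Accessibility: w0Rw0, w0Rw1, w1Rw1
Branch closes: c and ~c both at w1.
All branches of the tableau close; one closing branch shown above.

Unsatisfiable (every branch closes)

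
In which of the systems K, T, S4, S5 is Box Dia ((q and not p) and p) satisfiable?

K

K-tableau for the formula:
1. Box Dia ((q and not p) and p), u
Complete open branch: satisfiable in K.
T-tableau for the formula:
1. Box Dia ((q and not p) and p), u
2. Dia ((q and not p) and p), u
3. (q and not p) and p, v
4. q and not p, v
5. p, v
6. q, v
7. not p, v
Accessibility: uRu, uRv, vRv
Branch closes: p and not p both at v.
Every branch closes (one shown): unsatisfiable in T, hence also in S4, S5 (every S4/S5-frame is a T-frame).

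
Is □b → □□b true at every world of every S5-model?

Tableau for the negation ¬(□b → □□b):
1. ¬(□b → □□b), u
2. □b, u
3. ¬□□b, u
4. b, u
5. ¬□b, v
6. b, v
7. ¬b, w
8. b, w
Accessibility: uRu, uRv, uRw, vRu, vRv, vRw, wRu, wRv, wRw
Branch closes: b and ¬b both at w.
Every branch of the negation's tableau closes; the branch above is one of them.

Valid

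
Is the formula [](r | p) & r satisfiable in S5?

1. [](r | p) & r, u
2. [](r | p), u
3. r, u
4. r | p, u
5. p, u
Accessibility: uRu

Yes, satisfiable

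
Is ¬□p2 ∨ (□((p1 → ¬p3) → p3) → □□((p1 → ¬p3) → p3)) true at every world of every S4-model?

Tableau for the negation ¬(¬□p2 ∨ (□((p1 → ¬p3) → p3) → □□((p1 → ¬p3) → p3))):
1. ¬(¬□p2 ∨ (□((p1 → ¬p3) → p3) → □□((p1 → ¬p3) → p3))), u
2. □p2, u
3. ¬(□((p1 → ¬p3) → p3) → □□((p1 → ¬p3) → p3)), u
4. □((p1 → ¬p3) → p3), u
5. ¬□□((p1 → ¬p3) → p3), u
6. p2, u
7. (p1 → ¬p3) → p3, u
8. ¬(p1 → ¬p3), u
9. p1, u
10. p3, u
11. ¬□((p1 → ¬p3) → p3), v
12. p2, v
13. (p1 → ¬p3) → p3, v
14. ¬(p1 → ¬p3), v
15. p1, v
16. p3, v
17. ¬((p1 → ¬p3) → p3), w
18. p1 → ¬p3, w
19. ¬p3, w
20. p2, w
21. (p1 → ¬p3) → p3, w
22. ¬(p1 → ¬p3), w
23. p1, w
24. p3, w
Accessibility: uRu, uRv, uRw, vRv, vRw, wRw
Branch closes: p3 and ¬p3 both at w.
All branches of the negation close; one closing branch shown above.

Valid in S4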